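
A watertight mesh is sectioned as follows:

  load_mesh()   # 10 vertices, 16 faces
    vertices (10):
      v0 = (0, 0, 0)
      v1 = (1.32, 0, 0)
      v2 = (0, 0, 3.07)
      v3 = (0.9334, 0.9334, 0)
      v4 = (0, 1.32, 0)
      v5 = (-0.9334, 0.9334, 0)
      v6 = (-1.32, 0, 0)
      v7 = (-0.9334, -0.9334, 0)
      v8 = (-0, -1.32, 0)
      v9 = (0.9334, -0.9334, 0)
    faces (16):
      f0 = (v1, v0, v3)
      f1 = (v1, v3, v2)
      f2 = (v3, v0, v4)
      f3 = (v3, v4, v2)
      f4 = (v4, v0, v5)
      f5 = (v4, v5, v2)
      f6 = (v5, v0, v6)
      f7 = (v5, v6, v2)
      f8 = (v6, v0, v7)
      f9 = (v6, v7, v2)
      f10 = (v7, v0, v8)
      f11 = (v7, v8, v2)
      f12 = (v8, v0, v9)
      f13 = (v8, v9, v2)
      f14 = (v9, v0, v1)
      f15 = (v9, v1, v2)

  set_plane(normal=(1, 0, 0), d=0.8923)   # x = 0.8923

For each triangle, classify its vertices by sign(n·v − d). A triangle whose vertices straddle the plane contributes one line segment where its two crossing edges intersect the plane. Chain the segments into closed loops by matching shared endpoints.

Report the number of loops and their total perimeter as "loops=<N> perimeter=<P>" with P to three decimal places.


loops=1 perimeter=4.673

Straddling triangles (8 of 16):
  (v1,v0,v3) [+-+] → (0.8923, 0, 0)–(0.8923, 0.8923, 0)  len=0.8923
  (v1,v3,v2) [++-] → (0.8923, 0.8923, 0.13518)–(0.8923, 0, 0.994727)  len=1.2390
  (v3,v0,v4) [+--] → (0.8923, 0.8923, 0)–(0.8923, 0.950423, 0)  len=0.0581
  (v3,v4,v2) [+--] → (0.8923, 0.950423, 0)–(0.8923, 0.8923, 0.13518)  len=0.1471
  (v8,v0,v9) [--+] → (0.8923, -0.8923, 0)–(0.8923, -0.950423, 0)  len=0.0581
  (v8,v9,v2) [-+-] → (0.8923, -0.950423, 0)–(0.8923, -0.8923, 0.13518)  len=0.1471
  (v9,v0,v1) [+-+] → (0.8923, -0.8923, 0)–(0.8923, 0, 0)  len=0.8923
  (v9,v1,v2) [++-] → (0.8923, 0, 0.994727)–(0.8923, -0.8923, 0.13518)  len=1.2390

Chained into 1 loop(s):
  loop 1: 8 segments, perimeter = 4.6731
Total perimeter = 4.673


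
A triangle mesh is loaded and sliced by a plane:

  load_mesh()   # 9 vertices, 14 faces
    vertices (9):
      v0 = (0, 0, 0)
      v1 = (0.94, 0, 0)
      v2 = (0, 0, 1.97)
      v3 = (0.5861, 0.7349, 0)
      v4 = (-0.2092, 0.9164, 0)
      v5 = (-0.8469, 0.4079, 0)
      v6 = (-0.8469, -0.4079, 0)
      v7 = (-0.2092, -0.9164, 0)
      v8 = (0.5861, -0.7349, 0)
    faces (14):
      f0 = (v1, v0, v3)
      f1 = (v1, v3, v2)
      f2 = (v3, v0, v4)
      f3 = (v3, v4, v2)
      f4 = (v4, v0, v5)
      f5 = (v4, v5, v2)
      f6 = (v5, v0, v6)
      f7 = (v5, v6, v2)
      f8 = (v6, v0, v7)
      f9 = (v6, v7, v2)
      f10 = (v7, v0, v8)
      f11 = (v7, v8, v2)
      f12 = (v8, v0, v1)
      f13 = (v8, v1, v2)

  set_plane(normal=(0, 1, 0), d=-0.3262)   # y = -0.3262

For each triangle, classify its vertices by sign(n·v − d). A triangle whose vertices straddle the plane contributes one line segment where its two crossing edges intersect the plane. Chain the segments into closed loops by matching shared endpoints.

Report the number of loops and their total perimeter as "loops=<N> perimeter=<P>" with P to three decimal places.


Straddling triangles (8 of 14):
  (v5,v0,v6) [++-] → (-0.677271, -0.3262, 0)–(-0.8469, -0.3262, 0)  len=0.1696
  (v5,v6,v2) [+-+] → (-0.8469, -0.3262, 0)–(-0.677271, -0.3262, 0.39458)  len=0.4295
  (v6,v0,v7) [-+-] → (-0.677271, -0.3262, 0)–(-0.0744664, -0.3262, 0)  len=0.6028
  (v6,v7,v2) [--+] → (-0.0744664, -0.3262, 1.26876)–(-0.677271, -0.3262, 0.39458)  len=1.0619
  (v7,v0,v8) [-+-] → (-0.0744664, -0.3262, 0)–(0.260152, -0.3262, 0)  len=0.3346
  (v7,v8,v2) [--+] → (0.260152, -0.3262, 1.09558)–(-0.0744664, -0.3262, 1.26876)  len=0.3768
  (v8,v0,v1) [-++] → (0.260152, -0.3262, 0)–(0.782914, -0.3262, 0)  len=0.5228
  (v8,v1,v2) [-++] → (0.782914, -0.3262, 0)–(0.260152, -0.3262, 1.09558)  len=1.2139

Chained into 1 loop(s):
  loop 1: 8 segments, perimeter = 4.7119
Total perimeter = 4.712

loops=1 perimeter=4.712


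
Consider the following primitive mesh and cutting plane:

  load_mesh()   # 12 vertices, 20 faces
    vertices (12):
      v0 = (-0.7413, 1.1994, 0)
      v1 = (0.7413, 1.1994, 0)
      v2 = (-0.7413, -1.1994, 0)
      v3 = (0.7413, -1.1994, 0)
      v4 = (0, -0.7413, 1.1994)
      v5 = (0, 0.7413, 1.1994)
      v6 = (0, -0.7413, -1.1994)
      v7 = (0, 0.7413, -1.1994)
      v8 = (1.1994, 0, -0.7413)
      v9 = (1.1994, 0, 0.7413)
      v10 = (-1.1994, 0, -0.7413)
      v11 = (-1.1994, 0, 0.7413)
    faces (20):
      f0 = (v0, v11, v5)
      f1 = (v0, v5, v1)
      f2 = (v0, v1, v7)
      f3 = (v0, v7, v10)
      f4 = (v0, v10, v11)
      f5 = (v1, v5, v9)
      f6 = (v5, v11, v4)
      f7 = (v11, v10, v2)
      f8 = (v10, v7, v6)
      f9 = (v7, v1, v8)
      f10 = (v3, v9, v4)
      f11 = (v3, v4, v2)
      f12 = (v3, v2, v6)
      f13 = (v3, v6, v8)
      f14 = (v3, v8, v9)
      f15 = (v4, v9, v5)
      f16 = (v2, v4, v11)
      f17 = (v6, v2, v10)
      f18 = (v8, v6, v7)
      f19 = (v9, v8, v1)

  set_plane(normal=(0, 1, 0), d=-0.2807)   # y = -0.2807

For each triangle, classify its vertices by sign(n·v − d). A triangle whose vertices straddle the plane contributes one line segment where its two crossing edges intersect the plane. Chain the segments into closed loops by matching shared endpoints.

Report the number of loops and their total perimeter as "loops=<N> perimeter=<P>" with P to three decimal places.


loops=1 perimeter=7.425

Straddling triangles (10 of 20):
  (v5,v11,v4) [++-] → (-0.745236, -0.2807, 0.914764)–(0, -0.2807, 1.1994)  len=0.7977
  (v11,v10,v2) [++-] → (-1.09219, -0.2807, -0.567811)–(-1.09219, -0.2807, 0.567811)  len=1.1356
  (v10,v7,v6) [++-] → (0, -0.2807, -1.1994)–(-0.745236, -0.2807, -0.914764)  len=0.7977
  (v3,v9,v4) [-+-] → (1.09219, -0.2807, 0.567811)–(0.745236, -0.2807, 0.914764)  len=0.4907
  (v3,v6,v8) [--+] → (0.745236, -0.2807, -0.914764)–(1.09219, -0.2807, -0.567811)  len=0.4907
  (v3,v8,v9) [-++] → (1.09219, -0.2807, -0.567811)–(1.09219, -0.2807, 0.567811)  len=1.1356
  (v4,v9,v5) [-++] → (0.745236, -0.2807, 0.914764)–(0, -0.2807, 1.1994)  len=0.7977
  (v2,v4,v11) [--+] → (-0.745236, -0.2807, 0.914764)–(-1.09219, -0.2807, 0.567811)  len=0.4907
  (v6,v2,v10) [--+] → (-1.09219, -0.2807, -0.567811)–(-0.745236, -0.2807, -0.914764)  len=0.4907
  (v8,v6,v7) [+-+] → (0.745236, -0.2807, -0.914764)–(0, -0.2807, -1.1994)  len=0.7977

Chained into 1 loop(s):
  loop 1: 10 segments, perimeter = 7.4249
Total perimeter = 7.425


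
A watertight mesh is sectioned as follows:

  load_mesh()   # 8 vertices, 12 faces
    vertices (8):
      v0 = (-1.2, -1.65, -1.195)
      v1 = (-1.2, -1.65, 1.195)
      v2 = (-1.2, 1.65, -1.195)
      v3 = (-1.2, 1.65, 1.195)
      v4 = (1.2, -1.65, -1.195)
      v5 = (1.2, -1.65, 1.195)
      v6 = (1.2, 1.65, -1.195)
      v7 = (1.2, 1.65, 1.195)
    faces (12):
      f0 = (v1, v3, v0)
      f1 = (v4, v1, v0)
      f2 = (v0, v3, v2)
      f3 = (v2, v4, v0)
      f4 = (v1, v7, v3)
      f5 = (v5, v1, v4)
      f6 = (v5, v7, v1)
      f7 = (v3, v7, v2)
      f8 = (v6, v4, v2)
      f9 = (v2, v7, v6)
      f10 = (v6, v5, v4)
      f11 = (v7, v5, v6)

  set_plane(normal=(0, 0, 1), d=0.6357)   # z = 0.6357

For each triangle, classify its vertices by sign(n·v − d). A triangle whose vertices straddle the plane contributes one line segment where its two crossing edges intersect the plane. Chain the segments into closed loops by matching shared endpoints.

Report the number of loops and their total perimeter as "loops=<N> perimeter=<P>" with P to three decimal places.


Straddling triangles (8 of 12):
  (v1,v3,v0) [++-] → (-1.2, 0.877745, 0.6357)–(-1.2, -1.65, 0.6357)  len=2.5277
  (v4,v1,v0) [-+-] → (-0.63836, -1.65, 0.6357)–(-1.2, -1.65, 0.6357)  len=0.5616
  (v0,v3,v2) [-+-] → (-1.2, 0.877745, 0.6357)–(-1.2, 1.65, 0.6357)  len=0.7723
  (v5,v1,v4) [++-] → (-0.63836, -1.65, 0.6357)–(1.2, -1.65, 0.6357)  len=1.8384
  (v3,v7,v2) [++-] → (0.63836, 1.65, 0.6357)–(-1.2, 1.65, 0.6357)  len=1.8384
  (v2,v7,v6) [-+-] → (0.63836, 1.65, 0.6357)–(1.2, 1.65, 0.6357)  len=0.5616
  (v6,v5,v4) [-+-] → (1.2, -0.877745, 0.6357)–(1.2, -1.65, 0.6357)  len=0.7723
  (v7,v5,v6) [++-] → (1.2, -0.877745, 0.6357)–(1.2, 1.65, 0.6357)  len=2.5277

Chained into 1 loop(s):
  loop 1: 8 segments, perimeter = 11.4000
Total perimeter = 11.400

loops=1 perimeter=11.400


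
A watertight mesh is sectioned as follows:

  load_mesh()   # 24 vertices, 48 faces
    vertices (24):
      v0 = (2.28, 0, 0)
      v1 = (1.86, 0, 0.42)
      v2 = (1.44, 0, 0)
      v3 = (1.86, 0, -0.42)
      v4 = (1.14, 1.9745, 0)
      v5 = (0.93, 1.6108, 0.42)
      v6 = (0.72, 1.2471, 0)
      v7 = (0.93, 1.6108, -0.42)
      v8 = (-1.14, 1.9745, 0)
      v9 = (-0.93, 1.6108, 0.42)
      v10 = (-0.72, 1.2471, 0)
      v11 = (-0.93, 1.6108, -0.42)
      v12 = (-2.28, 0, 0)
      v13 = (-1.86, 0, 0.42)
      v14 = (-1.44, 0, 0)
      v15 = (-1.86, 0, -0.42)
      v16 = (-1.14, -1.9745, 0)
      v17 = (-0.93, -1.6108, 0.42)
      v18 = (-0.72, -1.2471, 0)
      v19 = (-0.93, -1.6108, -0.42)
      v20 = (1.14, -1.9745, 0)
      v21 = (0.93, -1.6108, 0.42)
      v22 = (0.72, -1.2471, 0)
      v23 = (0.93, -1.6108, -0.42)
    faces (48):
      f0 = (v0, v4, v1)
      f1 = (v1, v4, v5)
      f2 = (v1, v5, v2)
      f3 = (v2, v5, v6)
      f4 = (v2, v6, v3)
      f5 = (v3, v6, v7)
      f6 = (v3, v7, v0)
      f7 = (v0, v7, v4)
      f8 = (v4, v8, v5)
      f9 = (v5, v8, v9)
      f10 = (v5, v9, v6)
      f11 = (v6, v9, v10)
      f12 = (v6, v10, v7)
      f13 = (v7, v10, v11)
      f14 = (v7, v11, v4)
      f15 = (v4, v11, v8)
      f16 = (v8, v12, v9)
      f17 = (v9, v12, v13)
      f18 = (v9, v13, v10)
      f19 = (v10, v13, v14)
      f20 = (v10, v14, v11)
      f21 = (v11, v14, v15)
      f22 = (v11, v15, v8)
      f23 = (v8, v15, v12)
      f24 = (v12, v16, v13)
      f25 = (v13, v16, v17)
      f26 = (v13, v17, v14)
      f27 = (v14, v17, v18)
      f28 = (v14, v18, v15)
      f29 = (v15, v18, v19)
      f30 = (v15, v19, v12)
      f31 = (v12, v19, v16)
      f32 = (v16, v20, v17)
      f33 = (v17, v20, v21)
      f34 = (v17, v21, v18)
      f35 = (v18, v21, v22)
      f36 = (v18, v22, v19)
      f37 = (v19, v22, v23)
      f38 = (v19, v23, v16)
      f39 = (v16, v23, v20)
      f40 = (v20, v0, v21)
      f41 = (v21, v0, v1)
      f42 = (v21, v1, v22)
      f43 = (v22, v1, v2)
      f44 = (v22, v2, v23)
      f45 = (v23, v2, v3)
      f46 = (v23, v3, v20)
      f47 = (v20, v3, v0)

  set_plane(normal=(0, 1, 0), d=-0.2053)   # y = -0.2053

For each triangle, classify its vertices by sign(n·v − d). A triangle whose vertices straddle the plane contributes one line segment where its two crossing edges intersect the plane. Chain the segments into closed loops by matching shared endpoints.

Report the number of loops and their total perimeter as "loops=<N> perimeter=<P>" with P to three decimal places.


Straddling triangles (16 of 48):
  (v12,v16,v13) [+-+] → (-2.16147, -0.2053, 0)–(-1.78514, -0.2053, 0.37633)  len=0.5322
  (v13,v16,v17) [+--] → (-1.78514, -0.2053, 0.37633)–(-1.74147, -0.2053, 0.42)  len=0.0618
  (v13,v17,v14) [+-+] → (-1.74147, -0.2053, 0.42)–(-1.375, -0.2053, 0.0535299)  len=0.5183
  (v14,v17,v18) [+--] → (-1.375, -0.2053, 0.0535299)–(-1.32147, -0.2053, 0)  len=0.0757
  (v14,v18,v15) [+-+] → (-1.32147, -0.2053, 0)–(-1.67233, -0.2053, -0.350859)  len=0.4962
  (v15,v18,v19) [+--] → (-1.67233, -0.2053, -0.350859)–(-1.74147, -0.2053, -0.42)  len=0.0978
  (v15,v19,v12) [+-+] → (-1.74147, -0.2053, -0.42)–(-2.10794, -0.2053, -0.0535299)  len=0.5183
  (v12,v19,v16) [+--] → (-2.10794, -0.2053, -0.0535299)–(-2.16147, -0.2053, 0)  len=0.0757
  (v20,v0,v21) [-+-] → (2.16147, -0.2053, 0)–(2.10794, -0.2053, 0.0535299)  len=0.0757
  (v21,v0,v1) [-++] → (2.10794, -0.2053, 0.0535299)–(1.74147, -0.2053, 0.42)  len=0.5183
  (v21,v1,v22) [-+-] → (1.74147, -0.2053, 0.42)–(1.67233, -0.2053, 0.350859)  len=0.0978
  (v22,v1,v2) [-++] → (1.67233, -0.2053, 0.350859)–(1.32147, -0.2053, 0)  len=0.4962
  (v22,v2,v23) [-+-] → (1.32147, -0.2053, 0)–(1.375, -0.2053, -0.0535299)  len=0.0757
  (v23,v2,v3) [-++] → (1.375, -0.2053, -0.0535299)–(1.74147, -0.2053, -0.42)  len=0.5183
  (v23,v3,v20) [-+-] → (1.74147, -0.2053, -0.42)–(1.78514, -0.2053, -0.37633)  len=0.0618
  (v20,v3,v0) [-++] → (1.78514, -0.2053, -0.37633)–(2.16147, -0.2053, 0)  len=0.5322

Chained into 2 loop(s):
  loop 1: 8 segments, perimeter = 2.3759
  loop 2: 8 segments, perimeter = 2.3759
Total perimeter = 4.752

loops=2 perimeter=4.752


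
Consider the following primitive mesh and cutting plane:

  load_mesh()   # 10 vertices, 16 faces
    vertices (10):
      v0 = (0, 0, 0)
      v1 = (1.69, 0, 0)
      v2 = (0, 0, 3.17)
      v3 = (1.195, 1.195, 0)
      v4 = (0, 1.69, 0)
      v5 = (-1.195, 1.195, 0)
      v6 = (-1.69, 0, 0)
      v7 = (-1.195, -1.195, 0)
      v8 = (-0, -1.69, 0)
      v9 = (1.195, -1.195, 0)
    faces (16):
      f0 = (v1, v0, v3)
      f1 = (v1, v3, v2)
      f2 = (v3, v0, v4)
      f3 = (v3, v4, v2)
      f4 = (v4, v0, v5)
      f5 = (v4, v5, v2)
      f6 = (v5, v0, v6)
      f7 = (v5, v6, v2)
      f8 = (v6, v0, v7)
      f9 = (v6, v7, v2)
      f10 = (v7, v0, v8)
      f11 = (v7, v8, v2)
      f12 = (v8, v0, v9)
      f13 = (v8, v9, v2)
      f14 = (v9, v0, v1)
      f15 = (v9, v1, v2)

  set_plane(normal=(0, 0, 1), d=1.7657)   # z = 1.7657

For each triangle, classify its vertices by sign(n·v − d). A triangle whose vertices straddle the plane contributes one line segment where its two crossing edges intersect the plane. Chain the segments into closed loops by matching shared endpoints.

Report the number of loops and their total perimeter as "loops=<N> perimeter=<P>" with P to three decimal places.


Straddling triangles (8 of 16):
  (v1,v3,v2) [--+] → (0.529381, 0.529381, 1.7657)–(0.748665, 0, 1.7657)  len=0.5730
  (v3,v4,v2) [--+] → (0, 0.748665, 1.7657)–(0.529381, 0.529381, 1.7657)  len=0.5730
  (v4,v5,v2) [--+] → (-0.529381, 0.529381, 1.7657)–(0, 0.748665, 1.7657)  len=0.5730
  (v5,v6,v2) [--+] → (-0.748665, 0, 1.7657)–(-0.529381, 0.529381, 1.7657)  len=0.5730
  (v6,v7,v2) [--+] → (-0.529381, -0.529381, 1.7657)–(-0.748665, 0, 1.7657)  len=0.5730
  (v7,v8,v2) [--+] → (0, -0.748665, 1.7657)–(-0.529381, -0.529381, 1.7657)  len=0.5730
  (v8,v9,v2) [--+] → (0.529381, -0.529381, 1.7657)–(0, -0.748665, 1.7657)  len=0.5730
  (v9,v1,v2) [--+] → (0.748665, 0, 1.7657)–(0.529381, -0.529381, 1.7657)  len=0.5730

Chained into 1 loop(s):
  loop 1: 8 segments, perimeter = 4.5840
Total perimeter = 4.584

loops=1 perimeter=4.584


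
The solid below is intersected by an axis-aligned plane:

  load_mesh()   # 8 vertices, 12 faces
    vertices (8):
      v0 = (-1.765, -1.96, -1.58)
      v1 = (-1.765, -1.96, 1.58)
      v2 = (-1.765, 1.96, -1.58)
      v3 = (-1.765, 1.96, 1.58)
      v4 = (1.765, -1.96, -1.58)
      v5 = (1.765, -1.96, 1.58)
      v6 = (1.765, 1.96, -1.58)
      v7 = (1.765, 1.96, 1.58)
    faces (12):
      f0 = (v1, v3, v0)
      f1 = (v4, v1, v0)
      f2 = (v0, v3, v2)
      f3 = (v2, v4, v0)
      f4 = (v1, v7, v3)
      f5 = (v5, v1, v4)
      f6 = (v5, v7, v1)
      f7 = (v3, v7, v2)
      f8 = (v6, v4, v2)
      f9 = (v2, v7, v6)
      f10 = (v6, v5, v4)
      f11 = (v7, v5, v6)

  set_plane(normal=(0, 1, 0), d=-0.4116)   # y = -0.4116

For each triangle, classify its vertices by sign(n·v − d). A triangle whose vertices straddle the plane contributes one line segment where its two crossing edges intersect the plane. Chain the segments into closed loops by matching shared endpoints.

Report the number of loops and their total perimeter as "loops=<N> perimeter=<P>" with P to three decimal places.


loops=1 perimeter=13.380

Straddling triangles (8 of 12):
  (v1,v3,v0) [-+-] → (-1.765, -0.4116, 1.58)–(-1.765, -0.4116, -0.3318)  len=1.9118
  (v0,v3,v2) [-++] → (-1.765, -0.4116, -0.3318)–(-1.765, -0.4116, -1.58)  len=1.2482
  (v2,v4,v0) [+--] → (0.37065, -0.4116, -1.58)–(-1.765, -0.4116, -1.58)  len=2.1356
  (v1,v7,v3) [-++] → (-0.37065, -0.4116, 1.58)–(-1.765, -0.4116, 1.58)  len=1.3943
  (v5,v7,v1) [-+-] → (1.765, -0.4116, 1.58)–(-0.37065, -0.4116, 1.58)  len=2.1356
  (v6,v4,v2) [+-+] → (1.765, -0.4116, -1.58)–(0.37065, -0.4116, -1.58)  len=1.3943
  (v6,v5,v4) [+--] → (1.765, -0.4116, 0.3318)–(1.765, -0.4116, -1.58)  len=1.9118
  (v7,v5,v6) [+-+] → (1.765, -0.4116, 1.58)–(1.765, -0.4116, 0.3318)  len=1.2482

Chained into 1 loop(s):
  loop 1: 8 segments, perimeter = 13.3800
Total perimeter = 13.380


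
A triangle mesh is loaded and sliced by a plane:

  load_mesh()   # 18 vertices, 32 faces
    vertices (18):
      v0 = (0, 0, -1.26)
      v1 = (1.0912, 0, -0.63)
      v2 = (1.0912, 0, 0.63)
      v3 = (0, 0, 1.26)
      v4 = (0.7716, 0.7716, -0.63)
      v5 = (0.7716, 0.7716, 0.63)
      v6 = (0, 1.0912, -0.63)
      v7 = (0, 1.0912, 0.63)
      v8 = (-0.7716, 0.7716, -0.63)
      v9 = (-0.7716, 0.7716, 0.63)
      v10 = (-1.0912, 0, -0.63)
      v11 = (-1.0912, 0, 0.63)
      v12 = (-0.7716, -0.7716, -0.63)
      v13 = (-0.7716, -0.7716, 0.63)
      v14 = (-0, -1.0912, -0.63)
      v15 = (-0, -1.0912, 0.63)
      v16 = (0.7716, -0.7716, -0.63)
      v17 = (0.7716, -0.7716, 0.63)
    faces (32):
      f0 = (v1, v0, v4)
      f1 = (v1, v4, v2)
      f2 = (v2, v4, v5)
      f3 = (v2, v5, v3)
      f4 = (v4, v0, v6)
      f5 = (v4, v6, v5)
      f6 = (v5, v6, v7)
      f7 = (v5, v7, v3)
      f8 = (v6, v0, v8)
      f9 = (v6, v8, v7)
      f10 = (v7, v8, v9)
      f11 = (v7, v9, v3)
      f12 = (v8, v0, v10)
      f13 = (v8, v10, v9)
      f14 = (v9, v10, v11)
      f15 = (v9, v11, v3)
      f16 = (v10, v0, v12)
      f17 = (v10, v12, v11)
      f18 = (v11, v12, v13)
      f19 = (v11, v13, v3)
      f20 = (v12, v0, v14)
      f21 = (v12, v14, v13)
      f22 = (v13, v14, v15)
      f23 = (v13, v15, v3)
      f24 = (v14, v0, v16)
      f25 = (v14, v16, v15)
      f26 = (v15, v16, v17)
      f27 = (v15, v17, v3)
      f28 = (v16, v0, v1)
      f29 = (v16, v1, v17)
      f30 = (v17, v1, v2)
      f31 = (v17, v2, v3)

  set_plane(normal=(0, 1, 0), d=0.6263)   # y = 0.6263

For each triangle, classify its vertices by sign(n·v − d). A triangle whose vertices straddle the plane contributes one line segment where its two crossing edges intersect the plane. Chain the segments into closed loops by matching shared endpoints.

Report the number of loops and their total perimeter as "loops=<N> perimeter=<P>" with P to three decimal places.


loops=1 perimeter=6.045

Straddling triangles (12 of 32):
  (v1,v0,v4) [--+] → (0.6263, 0.6263, -0.748635)–(0.831784, 0.6263, -0.63)  len=0.2373
  (v1,v4,v2) [-+-] → (0.831784, 0.6263, -0.63)–(0.831784, 0.6263, -0.392729)  len=0.2373
  (v2,v4,v5) [-++] → (0.831784, 0.6263, -0.392729)–(0.831784, 0.6263, 0.63)  len=1.0227
  (v2,v5,v3) [-+-] → (0.831784, 0.6263, 0.63)–(0.6263, 0.6263, 0.748635)  len=0.2373
  (v4,v0,v6) [+-+] → (0.6263, 0.6263, -0.748635)–(0, 0.6263, -0.898408)  len=0.6440
  (v5,v7,v3) [++-] → (0, 0.6263, 0.898408)–(0.6263, 0.6263, 0.748635)  len=0.6440
  (v6,v0,v8) [+-+] → (0, 0.6263, -0.898408)–(-0.6263, 0.6263, -0.748635)  len=0.6440
  (v7,v9,v3) [++-] → (-0.6263, 0.6263, 0.748635)–(0, 0.6263, 0.898408)  len=0.6440
  (v8,v0,v10) [+--] → (-0.6263, 0.6263, -0.748635)–(-0.831784, 0.6263, -0.63)  len=0.2373
  (v8,v10,v9) [+-+] → (-0.831784, 0.6263, -0.63)–(-0.831784, 0.6263, 0.392729)  len=1.0227
  (v9,v10,v11) [+--] → (-0.831784, 0.6263, 0.392729)–(-0.831784, 0.6263, 0.63)  len=0.2373
  (v9,v11,v3) [+--] → (-0.831784, 0.6263, 0.63)–(-0.6263, 0.6263, 0.748635)  len=0.2373

Chained into 1 loop(s):
  loop 1: 12 segments, perimeter = 6.0449
Total perimeter = 6.045


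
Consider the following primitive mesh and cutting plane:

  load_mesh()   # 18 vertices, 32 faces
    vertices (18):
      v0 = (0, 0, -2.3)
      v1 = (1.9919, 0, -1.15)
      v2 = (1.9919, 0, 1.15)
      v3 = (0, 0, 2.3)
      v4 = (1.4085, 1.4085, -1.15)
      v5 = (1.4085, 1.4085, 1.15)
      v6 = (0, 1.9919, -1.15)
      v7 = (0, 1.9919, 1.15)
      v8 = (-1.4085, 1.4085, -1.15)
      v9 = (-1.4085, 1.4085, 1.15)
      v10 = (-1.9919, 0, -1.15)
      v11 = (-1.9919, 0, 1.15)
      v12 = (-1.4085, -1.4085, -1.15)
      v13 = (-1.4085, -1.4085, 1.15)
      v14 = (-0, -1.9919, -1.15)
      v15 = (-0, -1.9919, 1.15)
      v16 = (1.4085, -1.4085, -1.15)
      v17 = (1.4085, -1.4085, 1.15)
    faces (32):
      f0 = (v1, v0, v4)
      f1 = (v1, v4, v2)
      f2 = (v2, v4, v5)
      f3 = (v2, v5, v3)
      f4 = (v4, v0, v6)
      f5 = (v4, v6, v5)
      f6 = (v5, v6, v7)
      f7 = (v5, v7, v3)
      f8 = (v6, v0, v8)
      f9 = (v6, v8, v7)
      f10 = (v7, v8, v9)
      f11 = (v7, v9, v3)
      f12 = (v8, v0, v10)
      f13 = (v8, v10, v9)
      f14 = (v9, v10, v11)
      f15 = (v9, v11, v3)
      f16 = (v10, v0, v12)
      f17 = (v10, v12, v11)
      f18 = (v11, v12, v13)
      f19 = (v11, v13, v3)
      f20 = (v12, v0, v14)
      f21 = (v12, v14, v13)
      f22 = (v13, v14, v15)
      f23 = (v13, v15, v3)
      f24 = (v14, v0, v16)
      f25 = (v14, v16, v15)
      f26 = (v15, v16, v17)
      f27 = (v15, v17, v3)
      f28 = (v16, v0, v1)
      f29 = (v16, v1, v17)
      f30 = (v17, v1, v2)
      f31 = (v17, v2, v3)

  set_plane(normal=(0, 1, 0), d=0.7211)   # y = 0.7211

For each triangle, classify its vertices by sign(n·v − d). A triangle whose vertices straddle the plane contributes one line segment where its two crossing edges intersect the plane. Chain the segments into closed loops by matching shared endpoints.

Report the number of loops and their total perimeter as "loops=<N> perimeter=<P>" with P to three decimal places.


Straddling triangles (12 of 32):
  (v1,v0,v4) [--+] → (0.7211, 0.7211, -1.71124)–(1.69322, 0.7211, -1.15)  len=1.1225
  (v1,v4,v2) [-+-] → (1.69322, 0.7211, -1.15)–(1.69322, 0.7211, -0.0275151)  len=1.1225
  (v2,v4,v5) [-++] → (1.69322, 0.7211, -0.0275151)–(1.69322, 0.7211, 1.15)  len=1.1775
  (v2,v5,v3) [-+-] → (1.69322, 0.7211, 1.15)–(0.7211, 0.7211, 1.71124)  len=1.1225
  (v4,v0,v6) [+-+] → (0.7211, 0.7211, -1.71124)–(0, 0.7211, -1.88368)  len=0.7414
  (v5,v7,v3) [++-] → (0, 0.7211, 1.88368)–(0.7211, 0.7211, 1.71124)  len=0.7414
  (v6,v0,v8) [+-+] → (0, 0.7211, -1.88368)–(-0.7211, 0.7211, -1.71124)  len=0.7414
  (v7,v9,v3) [++-] → (-0.7211, 0.7211, 1.71124)–(0, 0.7211, 1.88368)  len=0.7414
  (v8,v0,v10) [+--] → (-0.7211, 0.7211, -1.71124)–(-1.69322, 0.7211, -1.15)  len=1.1225
  (v8,v10,v9) [+-+] → (-1.69322, 0.7211, -1.15)–(-1.69322, 0.7211, 0.0275151)  len=1.1775
  (v9,v10,v11) [+--] → (-1.69322, 0.7211, 0.0275151)–(-1.69322, 0.7211, 1.15)  len=1.1225
  (v9,v11,v3) [+--] → (-1.69322, 0.7211, 1.15)–(-0.7211, 0.7211, 1.71124)  len=1.1225

Chained into 1 loop(s):
  loop 1: 12 segments, perimeter = 12.0557
Total perimeter = 12.056

loops=1 perimeter=12.056


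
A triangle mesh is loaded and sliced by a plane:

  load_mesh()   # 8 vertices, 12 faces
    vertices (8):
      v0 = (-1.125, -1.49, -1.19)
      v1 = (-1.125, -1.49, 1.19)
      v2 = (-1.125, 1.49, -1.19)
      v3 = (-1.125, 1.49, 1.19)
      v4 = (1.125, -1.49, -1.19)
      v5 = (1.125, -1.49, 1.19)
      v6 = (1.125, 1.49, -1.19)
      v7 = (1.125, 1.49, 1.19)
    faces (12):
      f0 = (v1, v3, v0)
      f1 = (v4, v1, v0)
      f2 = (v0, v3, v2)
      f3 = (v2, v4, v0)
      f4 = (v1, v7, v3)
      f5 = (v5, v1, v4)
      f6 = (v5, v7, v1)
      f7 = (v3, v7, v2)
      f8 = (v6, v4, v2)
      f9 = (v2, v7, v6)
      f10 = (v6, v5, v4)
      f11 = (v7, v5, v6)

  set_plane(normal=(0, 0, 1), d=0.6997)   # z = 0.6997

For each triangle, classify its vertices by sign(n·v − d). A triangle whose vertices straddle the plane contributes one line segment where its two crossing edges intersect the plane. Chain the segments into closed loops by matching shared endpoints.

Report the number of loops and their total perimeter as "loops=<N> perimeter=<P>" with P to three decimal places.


loops=1 perimeter=10.460

Straddling triangles (8 of 12):
  (v1,v3,v0) [++-] → (-1.125, 0.876095, 0.6997)–(-1.125, -1.49, 0.6997)  len=2.3661
  (v4,v1,v0) [-+-] → (-0.661481, -1.49, 0.6997)–(-1.125, -1.49, 0.6997)  len=0.4635
  (v0,v3,v2) [-+-] → (-1.125, 0.876095, 0.6997)–(-1.125, 1.49, 0.6997)  len=0.6139
  (v5,v1,v4) [++-] → (-0.661481, -1.49, 0.6997)–(1.125, -1.49, 0.6997)  len=1.7865
  (v3,v7,v2) [++-] → (0.661481, 1.49, 0.6997)–(-1.125, 1.49, 0.6997)  len=1.7865
  (v2,v7,v6) [-+-] → (0.661481, 1.49, 0.6997)–(1.125, 1.49, 0.6997)  len=0.4635
  (v6,v5,v4) [-+-] → (1.125, -0.876095, 0.6997)–(1.125, -1.49, 0.6997)  len=0.6139
  (v7,v5,v6) [++-] → (1.125, -0.876095, 0.6997)–(1.125, 1.49, 0.6997)  len=2.3661

Chained into 1 loop(s):
  loop 1: 8 segments, perimeter = 10.4600
Total perimeter = 10.460


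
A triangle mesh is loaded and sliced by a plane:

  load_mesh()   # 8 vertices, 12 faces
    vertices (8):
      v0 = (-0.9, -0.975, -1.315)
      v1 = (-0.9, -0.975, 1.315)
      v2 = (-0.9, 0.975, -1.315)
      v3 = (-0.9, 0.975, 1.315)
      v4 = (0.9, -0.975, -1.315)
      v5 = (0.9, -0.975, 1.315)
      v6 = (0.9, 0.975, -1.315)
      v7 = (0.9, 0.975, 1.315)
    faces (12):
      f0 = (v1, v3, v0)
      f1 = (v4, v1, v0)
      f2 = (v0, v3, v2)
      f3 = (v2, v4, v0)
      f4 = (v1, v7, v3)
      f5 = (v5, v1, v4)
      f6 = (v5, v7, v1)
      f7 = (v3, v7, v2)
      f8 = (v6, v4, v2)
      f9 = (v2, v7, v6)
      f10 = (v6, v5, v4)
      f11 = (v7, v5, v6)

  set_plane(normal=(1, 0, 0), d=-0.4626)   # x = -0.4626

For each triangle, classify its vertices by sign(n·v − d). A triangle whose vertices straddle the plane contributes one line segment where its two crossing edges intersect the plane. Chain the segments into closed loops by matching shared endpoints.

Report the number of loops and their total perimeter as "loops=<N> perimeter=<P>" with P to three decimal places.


Straddling triangles (8 of 12):
  (v4,v1,v0) [+--] → (-0.4626, -0.975, 0.67591)–(-0.4626, -0.975, -1.315)  len=1.9909
  (v2,v4,v0) [-+-] → (-0.4626, 0.50115, -1.315)–(-0.4626, -0.975, -1.315)  len=1.4762
  (v1,v7,v3) [-+-] → (-0.4626, -0.50115, 1.315)–(-0.4626, 0.975, 1.315)  len=1.4762
  (v5,v1,v4) [+-+] → (-0.4626, -0.975, 1.315)–(-0.4626, -0.975, 0.67591)  len=0.6391
  (v5,v7,v1) [++-] → (-0.4626, -0.50115, 1.315)–(-0.4626, -0.975, 1.315)  len=0.4738
  (v3,v7,v2) [-+-] → (-0.4626, 0.975, 1.315)–(-0.4626, 0.975, -0.67591)  len=1.9909
  (v6,v4,v2) [++-] → (-0.4626, 0.50115, -1.315)–(-0.4626, 0.975, -1.315)  len=0.4738
  (v2,v7,v6) [-++] → (-0.4626, 0.975, -0.67591)–(-0.4626, 0.975, -1.315)  len=0.6391

Chained into 1 loop(s):
  loop 1: 8 segments, perimeter = 9.1600
Total perimeter = 9.160

loops=1 perimeter=9.160


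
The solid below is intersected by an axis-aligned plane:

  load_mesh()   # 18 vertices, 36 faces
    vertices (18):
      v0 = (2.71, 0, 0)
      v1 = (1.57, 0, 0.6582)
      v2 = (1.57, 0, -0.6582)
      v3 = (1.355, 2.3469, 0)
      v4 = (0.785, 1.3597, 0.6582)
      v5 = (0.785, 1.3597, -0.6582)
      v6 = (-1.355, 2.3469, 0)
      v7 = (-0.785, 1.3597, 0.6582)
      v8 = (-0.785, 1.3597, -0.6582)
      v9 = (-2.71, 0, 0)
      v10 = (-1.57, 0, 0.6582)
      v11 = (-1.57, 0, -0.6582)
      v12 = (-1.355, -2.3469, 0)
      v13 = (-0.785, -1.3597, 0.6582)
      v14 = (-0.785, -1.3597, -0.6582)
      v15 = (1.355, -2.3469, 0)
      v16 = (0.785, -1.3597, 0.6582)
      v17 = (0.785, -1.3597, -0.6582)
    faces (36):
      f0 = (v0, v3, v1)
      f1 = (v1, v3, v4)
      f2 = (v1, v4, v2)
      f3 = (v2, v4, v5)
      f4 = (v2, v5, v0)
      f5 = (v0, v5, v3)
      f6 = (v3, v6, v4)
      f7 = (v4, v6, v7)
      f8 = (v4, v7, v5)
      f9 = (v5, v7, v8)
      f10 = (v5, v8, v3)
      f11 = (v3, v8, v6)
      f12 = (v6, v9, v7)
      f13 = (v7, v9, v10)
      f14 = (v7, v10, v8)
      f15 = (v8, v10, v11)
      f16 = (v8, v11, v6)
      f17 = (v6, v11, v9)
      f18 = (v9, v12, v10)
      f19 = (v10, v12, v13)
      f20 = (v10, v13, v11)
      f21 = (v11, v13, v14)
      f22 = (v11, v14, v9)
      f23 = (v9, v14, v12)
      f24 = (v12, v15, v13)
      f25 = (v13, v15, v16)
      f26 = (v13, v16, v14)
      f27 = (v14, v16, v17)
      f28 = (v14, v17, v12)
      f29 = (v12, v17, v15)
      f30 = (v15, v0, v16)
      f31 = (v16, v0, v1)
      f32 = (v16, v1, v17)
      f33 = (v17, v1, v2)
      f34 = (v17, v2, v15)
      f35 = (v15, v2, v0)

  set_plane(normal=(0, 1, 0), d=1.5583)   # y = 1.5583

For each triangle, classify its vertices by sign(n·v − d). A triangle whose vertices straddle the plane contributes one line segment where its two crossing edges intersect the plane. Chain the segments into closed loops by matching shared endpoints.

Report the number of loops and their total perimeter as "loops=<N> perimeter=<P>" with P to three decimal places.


Straddling triangles (10 of 36):
  (v0,v3,v1) [-+-] → (1.8103, 1.5583, 0)–(1.42724, 1.5583, 0.221167)  len=0.4423
  (v1,v3,v4) [-+-] → (1.42724, 1.5583, 0.221167)–(0.89967, 1.5583, 0.525787)  len=0.6092
  (v0,v5,v3) [--+] → (0.89967, 1.5583, -0.525787)–(1.8103, 1.5583, 0)  len=1.0515
  (v3,v6,v4) [++-] → (0.354485, 1.5583, 0.525787)–(0.89967, 1.5583, 0.525787)  len=0.5452
  (v4,v6,v7) [-+-] → (0.354485, 1.5583, 0.525787)–(-0.89967, 1.5583, 0.525787)  len=1.2542
  (v5,v8,v3) [--+] → (-0.354485, 1.5583, -0.525787)–(0.89967, 1.5583, -0.525787)  len=1.2542
  (v3,v8,v6) [+-+] → (-0.354485, 1.5583, -0.525787)–(-0.89967, 1.5583, -0.525787)  len=0.5452
  (v6,v9,v7) [+--] → (-1.8103, 1.5583, 0)–(-0.89967, 1.5583, 0.525787)  len=1.0515
  (v8,v11,v6) [--+] → (-1.42724, 1.5583, -0.221167)–(-0.89967, 1.5583, -0.525787)  len=0.6092
  (v6,v11,v9) [+--] → (-1.42724, 1.5583, -0.221167)–(-1.8103, 1.5583, 0)  len=0.4423

Chained into 1 loop(s):
  loop 1: 10 segments, perimeter = 7.8048
Total perimeter = 7.805

loops=1 perimeter=7.805


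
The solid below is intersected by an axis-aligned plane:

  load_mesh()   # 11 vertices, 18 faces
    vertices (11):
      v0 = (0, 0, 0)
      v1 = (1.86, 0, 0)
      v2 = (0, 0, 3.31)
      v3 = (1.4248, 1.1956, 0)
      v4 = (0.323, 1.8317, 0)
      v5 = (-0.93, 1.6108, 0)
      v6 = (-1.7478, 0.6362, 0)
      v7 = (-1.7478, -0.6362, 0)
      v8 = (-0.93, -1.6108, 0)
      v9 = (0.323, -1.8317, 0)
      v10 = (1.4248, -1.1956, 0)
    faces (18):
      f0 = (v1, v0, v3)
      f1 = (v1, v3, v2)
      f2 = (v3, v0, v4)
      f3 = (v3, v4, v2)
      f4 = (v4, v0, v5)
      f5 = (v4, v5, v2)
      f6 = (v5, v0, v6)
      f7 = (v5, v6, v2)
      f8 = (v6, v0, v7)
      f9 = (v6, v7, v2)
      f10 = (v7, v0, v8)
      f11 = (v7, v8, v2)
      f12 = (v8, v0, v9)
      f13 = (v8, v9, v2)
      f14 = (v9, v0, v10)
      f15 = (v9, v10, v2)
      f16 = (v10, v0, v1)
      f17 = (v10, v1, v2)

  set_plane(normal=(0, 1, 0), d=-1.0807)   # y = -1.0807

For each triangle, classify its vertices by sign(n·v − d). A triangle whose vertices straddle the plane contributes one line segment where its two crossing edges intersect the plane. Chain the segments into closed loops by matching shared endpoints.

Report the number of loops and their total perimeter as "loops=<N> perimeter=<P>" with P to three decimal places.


loops=1 perimeter=6.898

Straddling triangles (8 of 18):
  (v7,v0,v8) [++-] → (-0.623945, -1.0807, 0)–(-1.37481, -1.0807, 0)  len=0.7509
  (v7,v8,v2) [+-+] → (-1.37481, -1.0807, 0)–(-0.623945, -1.0807, 1.08929)  len=1.3230
  (v8,v0,v9) [-+-] → (-0.623945, -1.0807, 0)–(0.190569, -1.0807, 0)  len=0.8145
  (v8,v9,v2) [--+] → (0.190569, -1.0807, 1.35711)–(-0.623945, -1.0807, 1.08929)  len=0.8574
  (v9,v0,v10) [-+-] → (0.190569, -1.0807, 0)–(1.28787, -1.0807, 0)  len=1.0973
  (v9,v10,v2) [--+] → (1.28787, -1.0807, 0.318099)–(0.190569, -1.0807, 1.35711)  len=1.5112
  (v10,v0,v1) [-++] → (1.28787, -1.0807, 0)–(1.46662, -1.0807, 0)  len=0.1788
  (v10,v1,v2) [-++] → (1.46662, -1.0807, 0)–(1.28787, -1.0807, 0.318099)  len=0.3649

Chained into 1 loop(s):
  loop 1: 8 segments, perimeter = 6.8979
Total perimeter = 6.898


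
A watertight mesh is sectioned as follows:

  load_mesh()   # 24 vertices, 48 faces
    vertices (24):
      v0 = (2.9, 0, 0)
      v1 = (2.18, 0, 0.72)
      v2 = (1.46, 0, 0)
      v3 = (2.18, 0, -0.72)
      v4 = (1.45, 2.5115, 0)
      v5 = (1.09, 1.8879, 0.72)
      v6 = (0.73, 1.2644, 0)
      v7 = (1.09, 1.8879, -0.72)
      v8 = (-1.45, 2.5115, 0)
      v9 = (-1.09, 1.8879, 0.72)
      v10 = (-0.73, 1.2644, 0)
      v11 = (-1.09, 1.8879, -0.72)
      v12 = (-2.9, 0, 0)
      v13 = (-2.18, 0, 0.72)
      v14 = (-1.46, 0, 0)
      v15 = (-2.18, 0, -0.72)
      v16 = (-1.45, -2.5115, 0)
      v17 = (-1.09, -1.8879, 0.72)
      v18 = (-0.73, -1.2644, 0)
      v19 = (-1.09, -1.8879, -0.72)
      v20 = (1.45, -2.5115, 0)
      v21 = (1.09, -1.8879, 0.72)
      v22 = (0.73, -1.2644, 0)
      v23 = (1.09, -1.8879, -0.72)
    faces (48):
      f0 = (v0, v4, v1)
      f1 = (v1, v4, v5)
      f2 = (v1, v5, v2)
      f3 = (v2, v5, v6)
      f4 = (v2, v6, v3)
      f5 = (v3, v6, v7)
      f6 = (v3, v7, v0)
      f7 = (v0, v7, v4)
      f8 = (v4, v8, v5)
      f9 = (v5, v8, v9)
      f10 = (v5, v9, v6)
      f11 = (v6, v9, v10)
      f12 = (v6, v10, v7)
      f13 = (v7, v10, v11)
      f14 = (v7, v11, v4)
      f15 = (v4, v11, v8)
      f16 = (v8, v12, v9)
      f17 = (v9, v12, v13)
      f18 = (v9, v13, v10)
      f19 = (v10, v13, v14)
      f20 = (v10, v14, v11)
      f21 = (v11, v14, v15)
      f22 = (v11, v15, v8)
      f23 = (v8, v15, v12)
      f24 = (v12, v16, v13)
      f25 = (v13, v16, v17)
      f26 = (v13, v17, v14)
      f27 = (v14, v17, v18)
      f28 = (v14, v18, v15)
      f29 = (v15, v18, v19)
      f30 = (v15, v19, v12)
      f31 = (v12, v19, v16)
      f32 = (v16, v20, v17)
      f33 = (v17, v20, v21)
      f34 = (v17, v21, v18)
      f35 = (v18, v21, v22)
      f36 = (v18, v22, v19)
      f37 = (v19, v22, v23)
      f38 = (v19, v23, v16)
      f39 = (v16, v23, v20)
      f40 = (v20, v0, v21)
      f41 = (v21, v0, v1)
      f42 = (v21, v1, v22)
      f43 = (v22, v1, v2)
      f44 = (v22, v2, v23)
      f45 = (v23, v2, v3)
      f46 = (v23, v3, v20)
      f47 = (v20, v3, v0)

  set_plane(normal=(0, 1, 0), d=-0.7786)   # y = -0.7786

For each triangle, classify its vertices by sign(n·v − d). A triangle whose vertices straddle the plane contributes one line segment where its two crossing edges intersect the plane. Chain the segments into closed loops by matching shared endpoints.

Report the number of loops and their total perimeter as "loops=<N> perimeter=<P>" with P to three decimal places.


Straddling triangles (16 of 48):
  (v12,v16,v13) [+-+] → (-2.45048, -0.7786, 0)–(-1.95369, -0.7786, 0.49679)  len=0.7026
  (v13,v16,v17) [+--] → (-1.95369, -0.7786, 0.49679)–(-1.73047, -0.7786, 0.72)  len=0.3157
  (v13,v17,v14) [+-+] → (-1.73047, -0.7786, 0.72)–(-1.30741, -0.7786, 0.296939)  len=0.5983
  (v14,v17,v18) [+--] → (-1.30741, -0.7786, 0.296939)–(-1.01048, -0.7786, 0)  len=0.4199
  (v14,v18,v15) [+-+] → (-1.01048, -0.7786, 0)–(-1.28711, -0.7786, -0.276634)  len=0.3912
  (v15,v18,v19) [+--] → (-1.28711, -0.7786, -0.276634)–(-1.73047, -0.7786, -0.72)  len=0.6270
  (v15,v19,v12) [+-+] → (-1.73047, -0.7786, -0.72)–(-2.15353, -0.7786, -0.296939)  len=0.5983
  (v12,v19,v16) [+--] → (-2.15353, -0.7786, -0.296939)–(-2.45048, -0.7786, 0)  len=0.4199
  (v20,v0,v21) [-+-] → (2.45048, -0.7786, 0)–(2.15353, -0.7786, 0.296939)  len=0.4199
  (v21,v0,v1) [-++] → (2.15353, -0.7786, 0.296939)–(1.73047, -0.7786, 0.72)  len=0.5983
  (v21,v1,v22) [-+-] → (1.73047, -0.7786, 0.72)–(1.28711, -0.7786, 0.276634)  len=0.6270
  (v22,v1,v2) [-++] → (1.28711, -0.7786, 0.276634)–(1.01048, -0.7786, 0)  len=0.3912
  (v22,v2,v23) [-+-] → (1.01048, -0.7786, 0)–(1.30741, -0.7786, -0.296939)  len=0.4199
  (v23,v2,v3) [-++] → (1.30741, -0.7786, -0.296939)–(1.73047, -0.7786, -0.72)  len=0.5983
  (v23,v3,v20) [-+-] → (1.73047, -0.7786, -0.72)–(1.95369, -0.7786, -0.49679)  len=0.3157
  (v20,v3,v0) [-++] → (1.95369, -0.7786, -0.49679)–(2.45048, -0.7786, 0)  len=0.7026

Chained into 2 loop(s):
  loop 1: 8 segments, perimeter = 4.0729
  loop 2: 8 segments, perimeter = 4.0729
Total perimeter = 8.146

loops=2 perimeter=8.146


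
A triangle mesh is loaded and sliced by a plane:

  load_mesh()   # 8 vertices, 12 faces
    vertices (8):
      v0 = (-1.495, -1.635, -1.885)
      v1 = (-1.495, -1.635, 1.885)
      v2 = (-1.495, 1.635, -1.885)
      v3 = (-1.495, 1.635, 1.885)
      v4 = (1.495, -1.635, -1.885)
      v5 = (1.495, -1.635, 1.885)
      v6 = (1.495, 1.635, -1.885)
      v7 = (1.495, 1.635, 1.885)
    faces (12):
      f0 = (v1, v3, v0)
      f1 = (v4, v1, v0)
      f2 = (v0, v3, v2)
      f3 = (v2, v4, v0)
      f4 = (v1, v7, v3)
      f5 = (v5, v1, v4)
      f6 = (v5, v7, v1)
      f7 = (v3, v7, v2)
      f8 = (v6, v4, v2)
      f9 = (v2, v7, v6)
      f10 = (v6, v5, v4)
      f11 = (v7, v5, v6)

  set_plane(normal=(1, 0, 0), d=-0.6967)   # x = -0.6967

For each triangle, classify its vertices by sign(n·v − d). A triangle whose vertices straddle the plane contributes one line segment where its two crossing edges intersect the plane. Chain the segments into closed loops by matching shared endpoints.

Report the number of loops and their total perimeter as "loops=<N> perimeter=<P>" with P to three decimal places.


loops=1 perimeter=14.080

Straddling triangles (8 of 12):
  (v4,v1,v0) [+--] → (-0.6967, -1.635, 0.878448)–(-0.6967, -1.635, -1.885)  len=2.7634
  (v2,v4,v0) [-+-] → (-0.6967, 0.761943, -1.885)–(-0.6967, -1.635, -1.885)  len=2.3969
  (v1,v7,v3) [-+-] → (-0.6967, -0.761943, 1.885)–(-0.6967, 1.635, 1.885)  len=2.3969
  (v5,v1,v4) [+-+] → (-0.6967, -1.635, 1.885)–(-0.6967, -1.635, 0.878448)  len=1.0066
  (v5,v7,v1) [++-] → (-0.6967, -0.761943, 1.885)–(-0.6967, -1.635, 1.885)  len=0.8731
  (v3,v7,v2) [-+-] → (-0.6967, 1.635, 1.885)–(-0.6967, 1.635, -0.878448)  len=2.7634
  (v6,v4,v2) [++-] → (-0.6967, 0.761943, -1.885)–(-0.6967, 1.635, -1.885)  len=0.8731
  (v2,v7,v6) [-++] → (-0.6967, 1.635, -0.878448)–(-0.6967, 1.635, -1.885)  len=1.0066

Chained into 1 loop(s):
  loop 1: 8 segments, perimeter = 14.0800
Total perimeter = 14.080


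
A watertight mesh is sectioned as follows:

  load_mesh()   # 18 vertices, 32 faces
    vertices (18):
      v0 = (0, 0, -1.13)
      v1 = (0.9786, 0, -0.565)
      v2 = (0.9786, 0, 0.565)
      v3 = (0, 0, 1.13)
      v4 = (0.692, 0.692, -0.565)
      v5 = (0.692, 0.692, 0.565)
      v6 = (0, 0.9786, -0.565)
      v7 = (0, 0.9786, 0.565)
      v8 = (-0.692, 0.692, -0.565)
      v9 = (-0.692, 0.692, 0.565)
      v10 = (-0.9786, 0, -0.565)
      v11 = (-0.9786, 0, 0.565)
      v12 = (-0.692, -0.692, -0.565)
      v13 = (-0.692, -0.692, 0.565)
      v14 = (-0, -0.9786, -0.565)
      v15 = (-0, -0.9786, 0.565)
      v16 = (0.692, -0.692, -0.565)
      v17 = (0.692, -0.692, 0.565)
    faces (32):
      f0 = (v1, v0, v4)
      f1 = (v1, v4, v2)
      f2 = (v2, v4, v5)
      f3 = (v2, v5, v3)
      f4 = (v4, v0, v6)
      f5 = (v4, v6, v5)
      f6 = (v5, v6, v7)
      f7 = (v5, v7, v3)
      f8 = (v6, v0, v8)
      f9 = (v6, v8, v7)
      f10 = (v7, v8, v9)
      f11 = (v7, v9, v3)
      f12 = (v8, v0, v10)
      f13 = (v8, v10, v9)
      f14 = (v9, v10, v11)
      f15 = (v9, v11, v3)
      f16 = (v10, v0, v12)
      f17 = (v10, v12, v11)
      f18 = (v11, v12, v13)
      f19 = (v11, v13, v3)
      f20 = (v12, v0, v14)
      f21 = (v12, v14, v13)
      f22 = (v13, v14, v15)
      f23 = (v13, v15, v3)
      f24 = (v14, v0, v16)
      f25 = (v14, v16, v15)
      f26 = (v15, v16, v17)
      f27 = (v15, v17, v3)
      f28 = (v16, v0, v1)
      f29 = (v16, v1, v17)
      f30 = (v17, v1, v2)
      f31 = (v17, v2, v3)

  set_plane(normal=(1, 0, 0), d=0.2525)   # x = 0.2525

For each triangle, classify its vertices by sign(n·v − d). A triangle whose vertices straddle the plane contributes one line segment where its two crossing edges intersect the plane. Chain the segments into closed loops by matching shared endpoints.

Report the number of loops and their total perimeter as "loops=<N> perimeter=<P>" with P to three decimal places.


loops=1 perimeter=6.169

Straddling triangles (12 of 32):
  (v1,v0,v4) [+-+] → (0.2525, 0, -0.984218)–(0.2525, 0.2525, -0.92384)  len=0.2596
  (v2,v5,v3) [++-] → (0.2525, 0.2525, 0.92384)–(0.2525, 0, 0.984218)  len=0.2596
  (v4,v0,v6) [+--] → (0.2525, 0.2525, -0.92384)–(0.2525, 0.874024, -0.565)  len=0.7177
  (v4,v6,v5) [+-+] → (0.2525, 0.874024, -0.565)–(0.2525, 0.874024, -0.152681)  len=0.4123
  (v5,v6,v7) [+--] → (0.2525, 0.874024, -0.152681)–(0.2525, 0.874024, 0.565)  len=0.7177
  (v5,v7,v3) [+--] → (0.2525, 0.874024, 0.565)–(0.2525, 0.2525, 0.92384)  len=0.7177
  (v14,v0,v16) [--+] → (0.2525, -0.2525, -0.92384)–(0.2525, -0.874024, -0.565)  len=0.7177
  (v14,v16,v15) [-+-] → (0.2525, -0.874024, -0.565)–(0.2525, -0.874024, 0.152681)  len=0.7177
  (v15,v16,v17) [-++] → (0.2525, -0.874024, 0.152681)–(0.2525, -0.874024, 0.565)  len=0.4123
  (v15,v17,v3) [-+-] → (0.2525, -0.874024, 0.565)–(0.2525, -0.2525, 0.92384)  len=0.7177
  (v16,v0,v1) [+-+] → (0.2525, -0.2525, -0.92384)–(0.2525, 0, -0.984218)  len=0.2596
  (v17,v2,v3) [++-] → (0.2525, 0, 0.984218)–(0.2525, -0.2525, 0.92384)  len=0.2596

Chained into 1 loop(s):
  loop 1: 12 segments, perimeter = 6.1692
Total perimeter = 6.169
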